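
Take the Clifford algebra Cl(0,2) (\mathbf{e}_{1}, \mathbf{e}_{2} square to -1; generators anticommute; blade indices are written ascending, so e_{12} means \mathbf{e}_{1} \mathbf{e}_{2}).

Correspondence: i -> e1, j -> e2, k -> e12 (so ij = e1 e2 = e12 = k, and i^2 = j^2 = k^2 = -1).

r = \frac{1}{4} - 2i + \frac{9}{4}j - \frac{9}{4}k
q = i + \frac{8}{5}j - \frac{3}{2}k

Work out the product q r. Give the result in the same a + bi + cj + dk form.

In blades: q = e_{1} + \frac{8}{5} e_{2} - \frac{3}{2} e_{12}, r = \frac{1}{4} - 2 e_{1} + \frac{9}{4} e_{2} - \frac{9}{4} e_{12}.
Distribute q over r term by term (generator squares from the signature, products reordered to ascending indices): (e_{1})*r = 2 + \frac{1}{4} e_{1} + \frac{9}{4} e_{2} + \frac{9}{4} e_{12}; (\frac{8}{5} e_{2})*r = -\frac{18}{5} - \frac{18}{5} e_{1} + \frac{2}{5} e_{2} + \frac{16}{5} e_{12}; (-\frac{3}{2} e_{12})*r = -\frac{27}{8} + \frac{27}{8} e_{1} + 3 e_{2} - \frac{3}{8} e_{12}.
Sum: -\frac{199}{40} + \frac{1}{40} e_{1} + \frac{113}{20} e_{2} + \frac{203}{40} e_{12}; translating back through the correspondence:
Answer: -\frac{199}{40} + \frac{1}{40}i + \frac{113}{20}j + \frac{203}{40}k


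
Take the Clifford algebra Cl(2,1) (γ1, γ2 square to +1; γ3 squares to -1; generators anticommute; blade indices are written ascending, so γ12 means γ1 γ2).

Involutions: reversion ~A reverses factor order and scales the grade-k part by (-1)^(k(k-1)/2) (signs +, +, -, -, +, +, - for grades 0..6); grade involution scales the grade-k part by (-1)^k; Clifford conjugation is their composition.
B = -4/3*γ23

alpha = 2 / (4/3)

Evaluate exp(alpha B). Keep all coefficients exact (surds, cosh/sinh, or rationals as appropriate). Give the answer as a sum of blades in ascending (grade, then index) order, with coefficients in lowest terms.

B^2 = (-4/3)^2*(γ23)^2 = 16/9*(+1) = 16/9 (a basis 2-blade squares to minus the product of its generators' squares).
B^2 = 16/9 — B^2 > 0, so the exponential closes hyperbolically: l = 4/3, alpha*l = 2, so exp(alpha B) = cosh(2) + (sinh(2)/(4/3))*B = cosh(2) + (3*sinh(2)/4)*B.
Answer: cosh(2) - sinh(2)*γ23


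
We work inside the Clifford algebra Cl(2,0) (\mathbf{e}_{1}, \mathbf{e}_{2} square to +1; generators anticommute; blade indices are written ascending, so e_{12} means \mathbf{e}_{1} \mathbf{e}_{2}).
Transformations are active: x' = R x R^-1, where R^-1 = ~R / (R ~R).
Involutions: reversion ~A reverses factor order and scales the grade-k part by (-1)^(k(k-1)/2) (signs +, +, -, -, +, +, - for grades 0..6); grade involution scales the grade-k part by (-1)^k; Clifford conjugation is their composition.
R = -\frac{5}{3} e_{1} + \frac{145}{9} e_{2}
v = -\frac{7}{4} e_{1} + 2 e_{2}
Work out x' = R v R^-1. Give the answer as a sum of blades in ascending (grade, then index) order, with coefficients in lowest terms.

~R = -\frac{5}{3} e_{1} + \frac{145}{9} e_{2}, and R ~R = \frac{21250}{81}, so R^-1 = ~R / (\frac{21250}{81}).
R v = \frac{1265}{36} + \frac{895}{36} e_{12}
Answer: \frac{554}{425} e_{1} + \frac{3937}{1700} e_{2}


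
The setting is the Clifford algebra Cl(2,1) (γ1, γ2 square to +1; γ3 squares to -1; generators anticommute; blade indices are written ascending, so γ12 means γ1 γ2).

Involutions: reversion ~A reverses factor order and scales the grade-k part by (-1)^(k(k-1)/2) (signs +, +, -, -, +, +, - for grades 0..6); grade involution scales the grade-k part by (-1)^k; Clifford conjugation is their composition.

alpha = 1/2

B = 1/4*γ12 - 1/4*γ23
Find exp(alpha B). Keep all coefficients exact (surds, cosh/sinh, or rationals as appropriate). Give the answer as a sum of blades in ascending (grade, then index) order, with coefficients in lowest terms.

B^2 term by term: the squares give (1/4)^2*(γ12)^2 + (-1/4)^2*(γ23)^2 = 1/16*(-1) + 1/16*(+1) = 0 (each basis 2-blade squares to minus the product of its generators' squares); cross terms between blades sharing an index anticommute and cancel. So B^2 = 0.
B^2 = 0, so the series closes: exp(alpha B) = 1 + alpha B (parabolic case).
Answer: 1 + 1/8*γ12 - 1/8*γ23


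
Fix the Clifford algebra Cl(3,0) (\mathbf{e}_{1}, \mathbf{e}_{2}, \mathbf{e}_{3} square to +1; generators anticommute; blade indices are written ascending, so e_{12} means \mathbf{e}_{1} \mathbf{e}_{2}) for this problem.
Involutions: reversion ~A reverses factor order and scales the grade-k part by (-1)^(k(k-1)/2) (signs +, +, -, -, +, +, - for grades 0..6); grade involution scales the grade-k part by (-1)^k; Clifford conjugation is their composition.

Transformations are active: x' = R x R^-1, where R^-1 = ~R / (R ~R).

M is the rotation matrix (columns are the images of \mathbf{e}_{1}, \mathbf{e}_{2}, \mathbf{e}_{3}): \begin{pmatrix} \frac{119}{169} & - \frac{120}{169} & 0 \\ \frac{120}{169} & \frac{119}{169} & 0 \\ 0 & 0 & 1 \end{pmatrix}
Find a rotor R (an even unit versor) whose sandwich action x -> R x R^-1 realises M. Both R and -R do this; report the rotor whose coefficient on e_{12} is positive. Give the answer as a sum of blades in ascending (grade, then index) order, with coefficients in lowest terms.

Method: write R = a + b12*e_{12} + b13*e_{13} + b23*e_{23} with a^2 + b12^2 + b13^2 + b23^2 = 1 (so R^-1 = ~R). Expanding the columns R e_j ~R gives tr M = 4a^2 - 1 and, from the antisymmetric part, M21 - M12 = -4a*b12, M13 - M31 = 4a*b13, M32 - M23 = -4a*b23.
Here tr M = \frac{407}{169}, so a^2 = (1 + tr M)/4 = \frac{144}{169} and a = ±\frac{12}{13}. Taking a = \frac{12}{13}: M21 - M12 = \frac{240}{169}, M13 - M31 = 0, M32 - M23 = 0, giving b12 = -\frac{5}{13}, b13 = 0, b23 = 0, i.e. R = \frac{12}{13} - \frac{5}{13} e_{12}.
Its e_{12} coefficient is negative, so report the other preimage -R.
Answer: -\frac{12}{13} + \frac{5}{13} e_{12}. Note: both R and -R realise this M (trace \frac{407}{169}); the covering map identifies them, and the e_{12}-coefficient sign is the tie-breaker.


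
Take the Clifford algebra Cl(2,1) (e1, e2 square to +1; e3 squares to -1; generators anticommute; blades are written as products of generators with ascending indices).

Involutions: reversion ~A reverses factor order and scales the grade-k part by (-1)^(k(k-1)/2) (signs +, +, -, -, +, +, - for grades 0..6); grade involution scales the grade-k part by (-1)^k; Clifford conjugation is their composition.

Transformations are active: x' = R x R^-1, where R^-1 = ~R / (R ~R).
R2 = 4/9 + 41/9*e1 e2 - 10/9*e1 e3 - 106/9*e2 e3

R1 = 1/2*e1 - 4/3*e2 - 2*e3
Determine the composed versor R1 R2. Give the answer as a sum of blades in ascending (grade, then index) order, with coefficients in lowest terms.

Distribute over the terms of R1 (each basis-blade product reordered to ascending indices, repeated generators contracted through their squares):
(1/2*e1) R2 = 2/9*e1 + 41/18*e2 - 5/9*e3 - 53/9*e1 e2 e3
(-4/3*e2) R2 = 164/27*e1 - 16/27*e2 + 424/27*e3 - 40/27*e1 e2 e3
(-2*e3) R2 = 20/9*e1 + 212/9*e2 - 8/9*e3 - 82/9*e1 e2 e3
Summing the partial products and collecting blades:
Answer: 230/27*e1 + 1363/54*e2 + 385/27*e3 - 445/27*e1 e2 e3


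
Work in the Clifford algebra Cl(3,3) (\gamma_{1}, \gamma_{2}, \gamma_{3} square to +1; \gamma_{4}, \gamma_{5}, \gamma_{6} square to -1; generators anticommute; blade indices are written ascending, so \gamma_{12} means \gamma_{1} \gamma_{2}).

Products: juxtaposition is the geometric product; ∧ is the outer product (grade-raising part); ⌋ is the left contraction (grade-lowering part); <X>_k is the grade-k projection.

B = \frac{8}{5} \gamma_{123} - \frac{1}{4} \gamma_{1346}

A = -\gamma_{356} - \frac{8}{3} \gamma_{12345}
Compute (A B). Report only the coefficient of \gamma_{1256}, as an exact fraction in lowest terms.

step 1: \frac{64}{15} \gamma_{45} + \frac{1}{4} \gamma_{145} + \frac{2}{3} \gamma_{256} - \frac{8}{5} \gamma_{1256}
Answer: -\frac{8}{5}


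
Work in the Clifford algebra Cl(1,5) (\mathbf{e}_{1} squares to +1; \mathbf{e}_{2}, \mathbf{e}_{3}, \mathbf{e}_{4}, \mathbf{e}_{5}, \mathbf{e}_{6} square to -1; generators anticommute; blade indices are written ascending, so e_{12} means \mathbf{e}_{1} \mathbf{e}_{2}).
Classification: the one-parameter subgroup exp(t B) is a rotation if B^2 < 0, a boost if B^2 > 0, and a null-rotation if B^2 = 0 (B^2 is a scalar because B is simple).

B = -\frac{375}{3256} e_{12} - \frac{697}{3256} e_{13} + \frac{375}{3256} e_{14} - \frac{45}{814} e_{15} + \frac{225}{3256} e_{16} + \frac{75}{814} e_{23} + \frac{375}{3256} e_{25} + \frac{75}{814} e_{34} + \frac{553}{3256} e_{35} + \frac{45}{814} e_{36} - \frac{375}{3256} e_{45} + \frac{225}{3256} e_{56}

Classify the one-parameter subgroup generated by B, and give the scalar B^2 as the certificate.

B^2 term by term: the squares give (-\frac{375}{3256})^2*(e_{12})^2 + (-\frac{697}{3256})^2*(e_{13})^2 + (\frac{375}{3256})^2*(e_{14})^2 + (-\frac{45}{814})^2*(e_{15})^2 + (\frac{225}{3256})^2*(e_{16})^2 + (\frac{75}{814})^2*(e_{23})^2 + (\frac{375}{3256})^2*(e_{25})^2 + (\frac{75}{814})^2*(e_{34})^2 + (\frac{553}{3256})^2*(e_{35})^2 + (\frac{45}{814})^2*(e_{36})^2 + (-\frac{375}{3256})^2*(e_{45})^2 + (\frac{225}{3256})^2*(e_{56})^2 = \frac{140625}{10601536}*(+1) + \frac{485809}{10601536}*(+1) + \frac{140625}{10601536}*(+1) + \frac{2025}{662596}*(+1) + \frac{50625}{10601536}*(+1) + \frac{5625}{662596}*(-1) + \frac{140625}{10601536}*(-1) + \frac{5625}{662596}*(-1) + \frac{305809}{10601536}*(-1) + \frac{2025}{662596}*(-1) + \frac{140625}{10601536}*(-1) + \frac{50625}{10601536}*(-1) = 0 (each basis 2-blade squares to minus the product of its generators' squares); cross terms between blades sharing an index anticommute and cancel; the commuting (index-disjoint) pairs give grade-4 terms 2*c*c'*(blade product), which cancel blade by blade — e_{1234}: -\frac{28125}{1325192} + \frac{28125}{1325192} = 0; e_{1235}: -\frac{207375}{5300768} + \frac{261375}{5300768} - \frac{3375}{331298} = 0; e_{1236}: -\frac{16875}{1325192} + \frac{16875}{1325192} = 0; e_{1245}: \frac{140625}{5300768} - \frac{140625}{5300768} = 0; e_{1256}: -\frac{84375}{5300768} + \frac{84375}{5300768} = 0; e_{1345}: \frac{261375}{5300768} - \frac{207375}{5300768} - \frac{3375}{331298} = 0; e_{1346}: -\frac{16875}{1325192} + \frac{16875}{1325192} = 0; e_{1356}: -\frac{156825}{5300768} + \frac{2025}{331298} + \frac{124425}{5300768} = 0; e_{1456}: \frac{84375}{5300768} - \frac{84375}{5300768} = 0; e_{2345}: -\frac{28125}{1325192} + \frac{28125}{1325192} = 0; e_{2356}: \frac{16875}{1325192} - \frac{16875}{1325192} = 0; e_{3456}: \frac{16875}{1325192} - \frac{16875}{1325192} = 0 — confirming B is simple. So B^2 = 0.
Answer: null-rotation, certificate B^2 = 0. B^2 = 0 is basis-independent, so its sign is the whole story.


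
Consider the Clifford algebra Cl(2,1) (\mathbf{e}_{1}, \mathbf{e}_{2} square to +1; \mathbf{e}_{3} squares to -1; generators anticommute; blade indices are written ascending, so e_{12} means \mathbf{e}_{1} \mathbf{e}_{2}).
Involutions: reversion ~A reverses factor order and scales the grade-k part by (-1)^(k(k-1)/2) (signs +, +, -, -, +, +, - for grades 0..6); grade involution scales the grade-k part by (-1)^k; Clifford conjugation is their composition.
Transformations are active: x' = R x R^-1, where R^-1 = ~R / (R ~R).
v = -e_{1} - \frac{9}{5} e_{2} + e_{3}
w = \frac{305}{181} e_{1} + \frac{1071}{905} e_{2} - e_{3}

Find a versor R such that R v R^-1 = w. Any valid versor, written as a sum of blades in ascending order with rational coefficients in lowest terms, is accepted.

Key observation: q(v) = q(w) = \frac{81}{25} (sandwiches preserve the norm), so R = v + w = \frac{124}{181} e_{1} - \frac{558}{905} e_{2} works whenever it is invertible — the component of v along it is kept and (v - w)/2 reverses, sending v to w.
Answer: \frac{124}{181} e_{1} - \frac{558}{905} e_{2}


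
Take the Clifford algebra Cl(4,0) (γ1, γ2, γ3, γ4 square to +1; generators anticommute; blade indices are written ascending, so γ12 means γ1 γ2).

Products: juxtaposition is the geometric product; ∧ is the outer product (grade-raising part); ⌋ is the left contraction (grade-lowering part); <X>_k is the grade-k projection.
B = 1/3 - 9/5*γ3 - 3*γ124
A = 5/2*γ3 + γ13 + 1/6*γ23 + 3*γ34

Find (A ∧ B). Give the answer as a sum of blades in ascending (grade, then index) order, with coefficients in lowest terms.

step 1: 5/6*γ3 + 1/3*γ13 + 1/18*γ23 + γ34 - 15/2*γ1234
Answer: 5/6*γ3 + 1/3*γ13 + 1/18*γ23 + γ34 - 15/2*γ1234


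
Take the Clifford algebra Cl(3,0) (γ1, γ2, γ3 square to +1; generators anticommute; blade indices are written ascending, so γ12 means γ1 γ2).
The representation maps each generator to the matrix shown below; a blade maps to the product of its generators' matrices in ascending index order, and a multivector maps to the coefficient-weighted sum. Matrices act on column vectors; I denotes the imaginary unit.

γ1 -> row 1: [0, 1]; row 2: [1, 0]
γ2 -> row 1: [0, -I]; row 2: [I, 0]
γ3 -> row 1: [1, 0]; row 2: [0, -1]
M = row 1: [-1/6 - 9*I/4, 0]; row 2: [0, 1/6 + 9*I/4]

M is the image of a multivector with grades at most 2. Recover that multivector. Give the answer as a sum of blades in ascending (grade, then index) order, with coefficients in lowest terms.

Method: 1, rho(γ1), rho(γ2), rho(γ3) form a trace-orthogonal basis of the 2x2 complex matrices (tr(X Y) = 2 if X = Y, else 0), so M = m0*1 + m1*rho(γ1) + m2*rho(γ2) + m3*rho(γ3) with m0 = tr(M)/2 = 0, m1 = tr(M rho(γ1))/2 = 0, m2 = tr(M rho(γ2))/2 = 0, m3 = tr(M rho(γ3))/2 = -1/6 - 9*I/4.
Multiplying table entries, the bivector images are rho(γ12) = I*rho(γ3), rho(γ13) = -I*rho(γ2), rho(γ23) = I*rho(γ1); with real blade coefficients the real parts of m0..m3 are the coefficients of 1, γ1, γ2, γ3 and the imaginary parts give the bivectors (γ23: Im m1, γ13: -Im m2, γ12: Im m3).
Answer: -1/6*γ3 - 9/4*γ12


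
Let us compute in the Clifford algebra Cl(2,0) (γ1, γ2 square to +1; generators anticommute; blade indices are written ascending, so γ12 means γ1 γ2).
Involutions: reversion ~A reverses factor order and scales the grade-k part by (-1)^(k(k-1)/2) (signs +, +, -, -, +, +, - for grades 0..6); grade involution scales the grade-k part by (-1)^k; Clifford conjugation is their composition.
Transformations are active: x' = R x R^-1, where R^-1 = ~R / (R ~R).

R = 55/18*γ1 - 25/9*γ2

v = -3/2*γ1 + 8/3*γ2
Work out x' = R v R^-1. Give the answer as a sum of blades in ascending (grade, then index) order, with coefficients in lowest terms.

~R = 55/18*γ1 - 25/9*γ2, and R ~R = 5525/324, so R^-1 = ~R / (5525/324).
R v = -1295/108 + 215/54*γ12
Answer: -3709/1326*γ1 + 274/221*γ2


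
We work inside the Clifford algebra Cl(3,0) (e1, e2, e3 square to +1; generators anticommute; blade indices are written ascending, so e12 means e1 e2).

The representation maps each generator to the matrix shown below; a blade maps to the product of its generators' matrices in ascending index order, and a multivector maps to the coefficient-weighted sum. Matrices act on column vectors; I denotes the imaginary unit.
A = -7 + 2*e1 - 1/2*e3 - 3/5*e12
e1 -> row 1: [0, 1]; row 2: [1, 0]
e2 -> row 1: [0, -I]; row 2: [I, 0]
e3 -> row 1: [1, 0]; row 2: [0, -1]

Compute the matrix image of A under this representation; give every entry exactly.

Bivector images (products of the table entries): rho(e12) = rho(e1)rho(e2) = row 1: [I, 0]; row 2: [0, -I].
M = (-7)*1 + (2)*rho(e1) + (-1/2)*rho(e3) + (-3/5)*rho(e12), summed entrywise (1 is the identity matrix):
Answer: row 1: [-15/2 - 3*I/5, 2]; row 2: [2, -13/2 + 3*I/5]


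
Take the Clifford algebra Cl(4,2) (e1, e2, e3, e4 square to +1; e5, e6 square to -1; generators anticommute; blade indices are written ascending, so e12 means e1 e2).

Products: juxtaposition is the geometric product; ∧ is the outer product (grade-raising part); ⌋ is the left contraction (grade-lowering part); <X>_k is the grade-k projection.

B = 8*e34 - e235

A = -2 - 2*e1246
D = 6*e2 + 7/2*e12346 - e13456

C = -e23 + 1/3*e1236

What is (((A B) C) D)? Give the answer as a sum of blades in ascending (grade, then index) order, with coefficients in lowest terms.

step 1: -16*e34 + 2*e235 + 16*e1236 - 2*e13456
step 2: -16/3 + 2*e5 + 16*e16 - 16*e24 + 2/3*e156 - 2/3*e245 + 16/3*e1246 - 2*e12456
step 3: -32*e2 - 56/3*e3 + 96*e4 + 2*e23 - 12*e25 + 2/3*e34 + 7*e35 - 4*e45 - 96*e126 - 56*e136 + 32*e146 - 56*e234 - 16/3*e235 + 16*e345 - 2/3*e1236 + 4*e1256 - 2*e1346 - 7/3*e1356 + 12*e1456 - 7/3*e2345 - 56/3*e12346 - 16*e12356 + 16/3*e13456 + 7*e123456
Answer: -32*e2 - 56/3*e3 + 96*e4 + 2*e23 - 12*e25 + 2/3*e34 + 7*e35 - 4*e45 - 96*e126 - 56*e136 + 32*e146 - 56*e234 - 16/3*e235 + 16*e345 - 2/3*e1236 + 4*e1256 - 2*e1346 - 7/3*e1356 + 12*e1456 - 7/3*e2345 - 56/3*e12346 - 16*e12356 + 16/3*e13456 + 7*e123456


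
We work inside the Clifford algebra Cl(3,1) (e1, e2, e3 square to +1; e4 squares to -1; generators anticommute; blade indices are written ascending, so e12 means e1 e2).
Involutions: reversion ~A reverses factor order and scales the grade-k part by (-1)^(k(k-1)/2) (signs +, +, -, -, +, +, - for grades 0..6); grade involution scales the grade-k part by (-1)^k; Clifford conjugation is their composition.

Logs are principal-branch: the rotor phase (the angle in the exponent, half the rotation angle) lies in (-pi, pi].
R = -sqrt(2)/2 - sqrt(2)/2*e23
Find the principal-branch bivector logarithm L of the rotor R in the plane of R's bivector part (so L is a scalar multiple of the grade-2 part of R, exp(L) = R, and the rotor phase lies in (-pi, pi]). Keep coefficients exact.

The scalar part of R is -sqrt(2)/2, which pins the rotor phase on the principal branch; dividing the bivector part by the sine of that phase recovers the unit plane, and L is the phase times that plane.
Concretely: cos(phase) = -sqrt(2)/2 gives phase = ±3*pi/4, and since phase/sin(phase) is even the sign is immaterial: L = (phase/sin(phase)) * <R>_2 = (3*sqrt(2)*pi/4) * <R>_2.
Answer: -3*pi/4*e23


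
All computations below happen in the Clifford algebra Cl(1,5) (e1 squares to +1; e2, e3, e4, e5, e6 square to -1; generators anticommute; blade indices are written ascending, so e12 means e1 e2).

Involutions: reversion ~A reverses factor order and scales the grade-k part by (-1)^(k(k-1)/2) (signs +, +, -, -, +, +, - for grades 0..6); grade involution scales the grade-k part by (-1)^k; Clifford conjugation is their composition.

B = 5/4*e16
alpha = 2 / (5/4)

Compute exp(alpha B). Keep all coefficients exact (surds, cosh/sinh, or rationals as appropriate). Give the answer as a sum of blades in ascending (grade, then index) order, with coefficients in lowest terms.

B^2 = (5/4)^2*(e16)^2 = 25/16*(+1) = 25/16 (a basis 2-blade squares to minus the product of its generators' squares).
B^2 = 25/16 — hyperbolic case — the even/odd split gives cosh and sinh: l = 5/4, alpha*l = 2, so exp(alpha B) = cosh(2) + (sinh(2)/(5/4))*B = cosh(2) + (4*sinh(2)/5)*B.
Answer: cosh(2) + sinh(2)*e16


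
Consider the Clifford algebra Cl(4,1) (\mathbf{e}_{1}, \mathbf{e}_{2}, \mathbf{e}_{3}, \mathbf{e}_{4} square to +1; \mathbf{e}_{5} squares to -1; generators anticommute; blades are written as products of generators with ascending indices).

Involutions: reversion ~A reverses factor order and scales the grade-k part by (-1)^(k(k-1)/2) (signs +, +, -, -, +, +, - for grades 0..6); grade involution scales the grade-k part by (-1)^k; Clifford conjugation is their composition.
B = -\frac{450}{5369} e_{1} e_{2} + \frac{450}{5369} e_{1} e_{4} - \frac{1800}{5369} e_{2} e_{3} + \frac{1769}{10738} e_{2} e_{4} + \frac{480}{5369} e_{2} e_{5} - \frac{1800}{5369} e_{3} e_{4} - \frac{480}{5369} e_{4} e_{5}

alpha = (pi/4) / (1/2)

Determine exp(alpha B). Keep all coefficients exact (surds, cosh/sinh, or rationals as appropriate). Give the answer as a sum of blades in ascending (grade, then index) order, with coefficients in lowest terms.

B^2 term by term: the squares give (-\frac{450}{5369})^2*(e_{1} e_{2})^2 + (\frac{450}{5369})^2*(e_{1} e_{4})^2 + (-\frac{1800}{5369})^2*(e_{2} e_{3})^2 + (\frac{1769}{10738})^2*(e_{2} e_{4})^2 + (\frac{480}{5369})^2*(e_{2} e_{5})^2 + (-\frac{1800}{5369})^2*(e_{3} e_{4})^2 + (-\frac{480}{5369})^2*(e_{4} e_{5})^2 = \frac{202500}{28826161}*(-1) + \frac{202500}{28826161}*(-1) + \frac{3240000}{28826161}*(-1) + \frac{3129361}{115304644}*(-1) + \frac{230400}{28826161}*(+1) + \frac{3240000}{28826161}*(-1) + \frac{230400}{28826161}*(+1) = -\frac{1}{4} (each basis 2-blade squares to minus the product of its generators' squares); cross terms between blades sharing an index anticommute and cancel; the commuting (index-disjoint) pairs give grade-4 terms 2*c*c'*(blade product), which cancel blade by blade — e_{1} e_{2} e_{3} e_{4}: \frac{1620000}{28826161} - \frac{1620000}{28826161} = 0; e_{1} e_{2} e_{4} e_{5}: \frac{432000}{28826161} - \frac{432000}{28826161} = 0; e_{2} e_{3} e_{4} e_{5}: \frac{1728000}{28826161} - \frac{1728000}{28826161} = 0 — confirming B is simple. So B^2 = -\frac{1}{4}.
B^2 = -\frac{1}{4} — circular case — the even/odd split gives cos and sin: l = \frac{1}{2}, alpha*l = \frac{\pi}{4}, so exp(alpha B) = cos(\frac{\pi}{4}) + (sin(\frac{\pi}{4})/(\frac{1}{2}))*B = \frac{\sqrt{2}}{2} + (\sqrt{2})*B.
Answer: \frac{\sqrt{2}}{2} - \frac{450 \sqrt{2}}{5369} e_{1} e_{2} + \frac{450 \sqrt{2}}{5369} e_{1} e_{4} - \frac{1800 \sqrt{2}}{5369} e_{2} e_{3} + \frac{1769 \sqrt{2}}{10738} e_{2} e_{4} + \frac{480 \sqrt{2}}{5369} e_{2} e_{5} - \frac{1800 \sqrt{2}}{5369} e_{3} e_{4} - \frac{480 \sqrt{2}}{5369} e_{4} e_{5}


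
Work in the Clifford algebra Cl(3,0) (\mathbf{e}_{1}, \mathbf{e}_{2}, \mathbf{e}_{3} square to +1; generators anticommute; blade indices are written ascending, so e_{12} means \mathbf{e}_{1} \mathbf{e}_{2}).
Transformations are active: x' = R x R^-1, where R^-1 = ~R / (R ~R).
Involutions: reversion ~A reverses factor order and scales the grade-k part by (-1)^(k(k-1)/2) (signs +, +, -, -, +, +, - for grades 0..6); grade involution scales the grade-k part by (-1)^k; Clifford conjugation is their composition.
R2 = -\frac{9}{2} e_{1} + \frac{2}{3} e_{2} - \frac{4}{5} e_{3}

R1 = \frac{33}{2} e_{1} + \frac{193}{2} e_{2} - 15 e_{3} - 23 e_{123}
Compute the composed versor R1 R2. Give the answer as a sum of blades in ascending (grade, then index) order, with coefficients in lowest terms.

Distribute over the terms of R2 (each basis-blade product reordered to ascending indices, repeated generators contracted through their squares):
R1 (-\frac{9}{2} e_{1}) = -\frac{297}{4} + \frac{1737}{4} e_{12} - \frac{135}{2} e_{13} + \frac{207}{2} e_{23}
R1 (\frac{2}{3} e_{2}) = \frac{193}{3} + 11 e_{12} + \frac{46}{3} e_{13} + 10 e_{23}
R1 (-\frac{4}{5} e_{3}) = 12 + \frac{92}{5} e_{12} - \frac{66}{5} e_{13} - \frac{386}{5} e_{23}
Summing the partial products and collecting blades:
Answer: \frac{25}{12} + \frac{9273}{20} e_{12} - \frac{1961}{30} e_{13} + \frac{363}{10} e_{23}


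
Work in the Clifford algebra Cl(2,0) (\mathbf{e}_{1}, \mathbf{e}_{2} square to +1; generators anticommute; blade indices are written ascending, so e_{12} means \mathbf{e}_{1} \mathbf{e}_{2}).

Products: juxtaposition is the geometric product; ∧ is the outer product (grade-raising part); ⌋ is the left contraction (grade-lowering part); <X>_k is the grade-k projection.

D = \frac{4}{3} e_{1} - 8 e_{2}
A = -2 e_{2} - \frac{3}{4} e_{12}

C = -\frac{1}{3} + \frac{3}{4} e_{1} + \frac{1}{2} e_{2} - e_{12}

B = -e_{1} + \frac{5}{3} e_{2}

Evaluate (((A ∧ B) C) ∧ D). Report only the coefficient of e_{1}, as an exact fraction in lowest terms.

step 1: -2 e_{12}
step 2: -2 - e_{1} + \frac{3}{2} e_{2} + \frac{2}{3} e_{12}
step 3: -\frac{8}{3} e_{1} + 16 e_{2} + 6 e_{12}
Answer: -\frac{8}{3}


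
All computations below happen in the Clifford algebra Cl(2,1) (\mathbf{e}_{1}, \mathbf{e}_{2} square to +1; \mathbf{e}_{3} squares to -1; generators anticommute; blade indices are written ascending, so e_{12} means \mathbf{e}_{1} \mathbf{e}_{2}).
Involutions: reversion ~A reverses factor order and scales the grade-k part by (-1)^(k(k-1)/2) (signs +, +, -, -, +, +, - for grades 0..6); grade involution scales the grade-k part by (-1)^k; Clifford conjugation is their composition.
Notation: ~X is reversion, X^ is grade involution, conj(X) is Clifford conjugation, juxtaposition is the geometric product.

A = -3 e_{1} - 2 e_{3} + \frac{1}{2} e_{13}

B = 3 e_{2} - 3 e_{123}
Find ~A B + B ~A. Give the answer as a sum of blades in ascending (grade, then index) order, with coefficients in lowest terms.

first term: -\frac{3}{2} e_{2} - 15 e_{12} + 15 e_{23} + \frac{3}{2} e_{123}
second term: -\frac{3}{2} e_{2} + 3 e_{12} + 3 e_{23} + \frac{3}{2} e_{123}
Answer: -3 e_{2} - 12 e_{12} + 18 e_{23} + 3 e_{123}


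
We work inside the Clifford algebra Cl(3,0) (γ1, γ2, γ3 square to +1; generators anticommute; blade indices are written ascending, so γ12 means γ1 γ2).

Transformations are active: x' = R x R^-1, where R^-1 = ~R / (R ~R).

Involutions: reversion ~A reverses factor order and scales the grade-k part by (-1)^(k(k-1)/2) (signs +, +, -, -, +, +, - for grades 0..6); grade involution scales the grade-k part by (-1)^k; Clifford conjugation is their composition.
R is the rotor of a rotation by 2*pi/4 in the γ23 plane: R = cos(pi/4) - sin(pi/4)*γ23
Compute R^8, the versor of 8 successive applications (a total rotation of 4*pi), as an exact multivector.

Because a rotor carries half the rotation angle, composing 8 copies of this γ23-plane rotor multiplies the phase: 8*(pi/4) = 2*pi, hence R^8 = cos(2*pi) - sin(2*pi)*γ23.
cos(2*pi) = 1 and sin(2*pi) = 0, so R^8 = 1. The total rotation 4*pi is 2 full turns, so every vector returns to itself, yet the rotor is +1, back on the identity sheet (an even number of 2*pi turns).
Answer: 1


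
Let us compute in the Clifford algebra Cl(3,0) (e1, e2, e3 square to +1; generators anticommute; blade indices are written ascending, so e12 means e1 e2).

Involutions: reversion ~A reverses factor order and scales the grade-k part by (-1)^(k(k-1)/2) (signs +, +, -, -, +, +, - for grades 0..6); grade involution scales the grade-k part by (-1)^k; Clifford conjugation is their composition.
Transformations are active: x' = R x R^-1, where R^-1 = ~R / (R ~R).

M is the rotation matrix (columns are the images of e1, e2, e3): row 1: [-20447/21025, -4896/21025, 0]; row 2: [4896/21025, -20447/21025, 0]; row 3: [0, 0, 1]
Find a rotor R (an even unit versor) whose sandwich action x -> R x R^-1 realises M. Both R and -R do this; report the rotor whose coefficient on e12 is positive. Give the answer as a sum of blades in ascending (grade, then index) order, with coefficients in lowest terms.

Method: write R = a + b12*e12 + b13*e13 + b23*e23 with a^2 + b12^2 + b13^2 + b23^2 = 1 (so R^-1 = ~R). Expanding the columns R e_j ~R gives tr M = 4a^2 - 1 and, from the antisymmetric part, M21 - M12 = -4a*b12, M13 - M31 = 4a*b13, M32 - M23 = -4a*b23.
Here tr M = -19869/21025, so a^2 = (1 + tr M)/4 = 289/21025 and a = ±17/145. Taking a = 17/145: M21 - M12 = 9792/21025, M13 - M31 = 0, M32 - M23 = 0, giving b12 = -144/145, b13 = 0, b23 = 0, i.e. R = 17/145 - 144/145*e12.
Its e12 coefficient is negative, so report the other preimage -R.
Answer: -17/145 + 144/145*e12. Why the constraint matters: R and -R act identically through the sandwich — M has trace -19869/21025 either way — so only the sign condition on e12 picks one of the two preimages.


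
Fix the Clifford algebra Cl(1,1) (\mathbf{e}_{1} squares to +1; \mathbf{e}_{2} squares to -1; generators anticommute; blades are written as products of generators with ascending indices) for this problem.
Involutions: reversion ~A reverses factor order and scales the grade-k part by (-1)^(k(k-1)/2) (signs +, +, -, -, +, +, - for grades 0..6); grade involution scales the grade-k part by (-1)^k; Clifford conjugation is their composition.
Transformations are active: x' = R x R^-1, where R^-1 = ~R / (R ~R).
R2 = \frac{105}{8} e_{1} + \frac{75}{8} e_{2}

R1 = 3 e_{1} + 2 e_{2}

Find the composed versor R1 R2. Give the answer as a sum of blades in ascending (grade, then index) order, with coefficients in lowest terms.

Distribute over the terms of R1 (each basis-blade product reordered to ascending indices, repeated generators contracted through their squares):
(3 e_{1}) R2 = \frac{315}{8} + \frac{225}{8} e_{1} e_{2}
(2 e_{2}) R2 = -\frac{75}{4} - \frac{105}{4} e_{1} e_{2}
Summing the partial products and collecting blades:
Answer: \frac{165}{8} + \frac{15}{8} e_{1} e_{2}


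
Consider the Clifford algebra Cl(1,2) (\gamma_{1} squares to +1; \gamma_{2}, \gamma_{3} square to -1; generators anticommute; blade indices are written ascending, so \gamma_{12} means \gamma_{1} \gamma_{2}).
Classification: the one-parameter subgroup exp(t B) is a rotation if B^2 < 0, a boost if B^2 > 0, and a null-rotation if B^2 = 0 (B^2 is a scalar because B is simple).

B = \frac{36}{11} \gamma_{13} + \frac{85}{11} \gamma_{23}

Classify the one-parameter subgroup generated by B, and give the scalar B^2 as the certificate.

B^2 term by term: the squares give (\frac{36}{11})^2*(\gamma_{13})^2 + (\frac{85}{11})^2*(\gamma_{23})^2 = \frac{1296}{121}*(+1) + \frac{7225}{121}*(-1) = -49 (each basis 2-blade squares to minus the product of its generators' squares); cross terms between blades sharing an index anticommute and cancel. So B^2 = -49.
Answer: rotation, certificate B^2 = -49. The invariant at work: B^2 = -49 is unchanged by conjugation, hence its sign classifies the subgroup whatever basis B is written in.


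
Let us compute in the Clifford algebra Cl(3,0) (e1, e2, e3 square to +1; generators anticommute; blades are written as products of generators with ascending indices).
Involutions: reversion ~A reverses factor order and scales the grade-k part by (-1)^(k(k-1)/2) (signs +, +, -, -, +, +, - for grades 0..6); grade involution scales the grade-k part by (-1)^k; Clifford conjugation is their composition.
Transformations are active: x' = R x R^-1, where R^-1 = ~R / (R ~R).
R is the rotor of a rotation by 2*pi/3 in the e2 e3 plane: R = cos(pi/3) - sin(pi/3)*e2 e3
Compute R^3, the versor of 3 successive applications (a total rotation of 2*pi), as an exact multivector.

Because a rotor carries half the rotation angle, composing 3 copies of this e2 e3-plane rotor multiplies the phase: 3*(pi/3) = pi, hence R^3 = cos(pi) - sin(pi)*e2 e3.
cos(pi) = -1 and sin(pi) = 0, so R^3 = -1. The total rotation 2*pi is 1 full turn, so every vector returns to itself, yet the rotor is -1, on the OTHER sheet of the double cover (an odd number of 2*pi turns).
Answer: -1


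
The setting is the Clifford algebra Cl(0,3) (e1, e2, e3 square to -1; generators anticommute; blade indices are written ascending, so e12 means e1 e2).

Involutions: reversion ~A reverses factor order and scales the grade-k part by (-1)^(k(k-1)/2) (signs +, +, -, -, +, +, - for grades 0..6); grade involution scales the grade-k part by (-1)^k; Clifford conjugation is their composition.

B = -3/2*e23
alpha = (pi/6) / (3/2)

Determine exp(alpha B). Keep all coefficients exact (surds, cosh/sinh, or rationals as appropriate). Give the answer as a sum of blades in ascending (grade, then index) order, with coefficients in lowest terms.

B^2 = (-3/2)^2*(e23)^2 = 9/4*(-1) = -9/4 (a basis 2-blade squares to minus the product of its generators' squares).
B^2 = -9/4 — the negative square puts this in the circular regime; l = 3/2, alpha*l = pi/6, so exp(alpha B) = cos(pi/6) + (sin(pi/6)/(3/2))*B = sqrt(3)/2 + (1/3)*B.
Answer: sqrt(3)/2 - 1/2*e23


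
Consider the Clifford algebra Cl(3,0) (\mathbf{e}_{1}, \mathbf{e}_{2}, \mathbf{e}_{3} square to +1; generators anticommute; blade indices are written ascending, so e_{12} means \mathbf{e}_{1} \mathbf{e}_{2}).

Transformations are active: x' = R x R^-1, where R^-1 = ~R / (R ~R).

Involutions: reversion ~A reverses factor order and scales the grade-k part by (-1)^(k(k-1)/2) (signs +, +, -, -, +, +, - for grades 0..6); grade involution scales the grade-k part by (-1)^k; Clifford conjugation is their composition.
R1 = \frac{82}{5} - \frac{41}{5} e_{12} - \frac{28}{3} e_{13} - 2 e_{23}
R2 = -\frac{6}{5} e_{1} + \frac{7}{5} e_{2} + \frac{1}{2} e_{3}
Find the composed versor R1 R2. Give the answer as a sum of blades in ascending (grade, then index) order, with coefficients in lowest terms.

Distribute over the terms of R2 (each basis-blade product reordered to ascending indices, repeated generators contracted through their squares):
R1 (-\frac{6}{5} e_{1}) = -\frac{492}{25} e_{1} - \frac{246}{25} e_{2} - \frac{56}{5} e_{3} + \frac{12}{5} e_{123}
R1 (\frac{7}{5} e_{2}) = -\frac{287}{25} e_{1} + \frac{574}{25} e_{2} + \frac{14}{5} e_{3} + \frac{196}{15} e_{123}
R1 (\frac{1}{2} e_{3}) = -\frac{14}{3} e_{1} - e_{2} + \frac{41}{5} e_{3} - \frac{41}{10} e_{123}
Summing the partial products and collecting blades:
Answer: -\frac{2687}{75} e_{1} + \frac{303}{25} e_{2} - \frac{1}{5} e_{3} + \frac{341}{30} e_{123}


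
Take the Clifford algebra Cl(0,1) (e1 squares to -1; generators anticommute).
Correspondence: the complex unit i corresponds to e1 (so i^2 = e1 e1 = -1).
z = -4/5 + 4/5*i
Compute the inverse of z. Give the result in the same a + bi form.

In blades: z = -4/5 + 4/5*e1.
With qbar = -4/5 - 4/5*e1 (scalar fixed, mapped units negated), z qbar = 32/25 (the sum of squared coefficients), so z^-1 = qbar / (32/25) = -5/8 - 5/8*e1; translating back:
Answer: -5/8 - 5/8*i


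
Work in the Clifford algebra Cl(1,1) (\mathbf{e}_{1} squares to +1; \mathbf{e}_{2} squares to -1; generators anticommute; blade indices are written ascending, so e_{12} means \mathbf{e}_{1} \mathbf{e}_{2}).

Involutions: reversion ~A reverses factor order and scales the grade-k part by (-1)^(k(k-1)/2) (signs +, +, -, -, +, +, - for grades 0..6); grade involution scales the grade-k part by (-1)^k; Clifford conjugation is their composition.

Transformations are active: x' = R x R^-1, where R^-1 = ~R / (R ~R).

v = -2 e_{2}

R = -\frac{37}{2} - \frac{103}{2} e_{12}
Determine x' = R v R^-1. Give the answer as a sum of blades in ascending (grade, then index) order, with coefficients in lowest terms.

~R = -\frac{37}{2} + \frac{103}{2} e_{12}, and R ~R = -2310, so R^-1 = ~R / (-2310).
R v = -103 e_{1} + 37 e_{2}
Answer: -\frac{3811}{2310} e_{1} + \frac{5989}{2310} e_{2}


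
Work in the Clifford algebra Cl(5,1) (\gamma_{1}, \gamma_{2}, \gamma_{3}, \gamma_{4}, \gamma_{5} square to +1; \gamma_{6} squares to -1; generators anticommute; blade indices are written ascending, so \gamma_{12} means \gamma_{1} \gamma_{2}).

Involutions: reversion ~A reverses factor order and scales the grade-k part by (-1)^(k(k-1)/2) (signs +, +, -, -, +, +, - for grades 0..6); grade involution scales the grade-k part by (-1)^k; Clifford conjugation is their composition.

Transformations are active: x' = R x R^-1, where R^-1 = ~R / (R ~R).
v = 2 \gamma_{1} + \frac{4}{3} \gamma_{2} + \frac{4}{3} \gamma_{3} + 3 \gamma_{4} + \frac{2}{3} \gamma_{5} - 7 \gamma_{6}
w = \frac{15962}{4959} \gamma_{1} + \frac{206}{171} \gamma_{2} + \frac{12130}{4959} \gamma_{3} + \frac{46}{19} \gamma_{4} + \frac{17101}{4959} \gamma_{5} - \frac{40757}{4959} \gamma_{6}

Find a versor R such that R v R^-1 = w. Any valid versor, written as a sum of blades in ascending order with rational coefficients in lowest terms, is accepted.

Here q(v) = q(w) = -32; the classical choice R = v + w = \frac{25880}{4959} \gamma_{1} + \frac{434}{171} \gamma_{2} + \frac{18742}{4959} \gamma_{3} + \frac{103}{19} \gamma_{4} + \frac{20407}{4959} \gamma_{5} - \frac{75470}{4959} \gamma_{6} then realises v -> w under the sandwich.
Answer: \frac{25880}{4959} \gamma_{1} + \frac{434}{171} \gamma_{2} + \frac{18742}{4959} \gamma_{3} + \frac{103}{19} \gamma_{4} + \frac{20407}{4959} \gamma_{5} - \frac{75470}{4959} \gamma_{6}


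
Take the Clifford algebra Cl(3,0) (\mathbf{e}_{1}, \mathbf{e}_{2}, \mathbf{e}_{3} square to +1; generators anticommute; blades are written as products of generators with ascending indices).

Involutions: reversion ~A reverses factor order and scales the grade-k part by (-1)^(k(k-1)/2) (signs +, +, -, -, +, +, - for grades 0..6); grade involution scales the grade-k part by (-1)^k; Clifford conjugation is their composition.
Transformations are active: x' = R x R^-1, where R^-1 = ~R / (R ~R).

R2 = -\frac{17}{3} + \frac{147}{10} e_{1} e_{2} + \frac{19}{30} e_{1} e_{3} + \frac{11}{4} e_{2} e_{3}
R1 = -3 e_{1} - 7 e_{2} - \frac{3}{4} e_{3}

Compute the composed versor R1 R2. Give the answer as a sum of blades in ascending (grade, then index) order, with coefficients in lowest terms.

Distribute over the terms of R1 (each basis-blade product reordered to ascending indices, repeated generators contracted through their squares):
(-3 e_{1}) R2 = 17 e_{1} - \frac{441}{10} e_{2} - \frac{19}{10} e_{3} - \frac{33}{4} e_{1} e_{2} e_{3}
(-7 e_{2}) R2 = \frac{1029}{10} e_{1} + \frac{119}{3} e_{2} - \frac{77}{4} e_{3} + \frac{133}{30} e_{1} e_{2} e_{3}
(-\frac{3}{4} e_{3}) R2 = \frac{19}{40} e_{1} + \frac{33}{16} e_{2} + \frac{17}{4} e_{3} - \frac{441}{40} e_{1} e_{2} e_{3}
Summing the partial products and collecting blades:
Answer: \frac{963}{8} e_{1} - \frac{569}{240} e_{2} - \frac{169}{10} e_{3} - \frac{1781}{120} e_{1} e_{2} e_{3}


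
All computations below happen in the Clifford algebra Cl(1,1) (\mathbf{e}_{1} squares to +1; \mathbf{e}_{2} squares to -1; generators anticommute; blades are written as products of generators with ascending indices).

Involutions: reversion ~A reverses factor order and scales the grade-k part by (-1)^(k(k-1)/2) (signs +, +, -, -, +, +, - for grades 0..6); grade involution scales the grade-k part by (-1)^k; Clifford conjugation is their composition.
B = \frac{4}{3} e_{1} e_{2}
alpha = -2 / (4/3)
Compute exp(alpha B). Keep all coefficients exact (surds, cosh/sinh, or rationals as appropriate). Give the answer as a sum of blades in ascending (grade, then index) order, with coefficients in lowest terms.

B^2 = (\frac{4}{3})^2*(e_{1} e_{2})^2 = \frac{16}{9}*(+1) = \frac{16}{9} (a basis 2-blade squares to minus the product of its generators' squares).
B^2 = \frac{16}{9} — B^2 > 0, so the exponential closes hyperbolically: l = \frac{4}{3}, alpha*l = -2, so exp(alpha B) = cosh(-2) + (sinh(-2)/(\frac{4}{3}))*B = \cosh{\left(2 \right)} + (- \frac{3 \sinh{\left(2 \right)}}{4})*B.
Answer: \cosh{\left(2 \right)} - \sinh{\left(2 \right)} e_{1} e_{2}


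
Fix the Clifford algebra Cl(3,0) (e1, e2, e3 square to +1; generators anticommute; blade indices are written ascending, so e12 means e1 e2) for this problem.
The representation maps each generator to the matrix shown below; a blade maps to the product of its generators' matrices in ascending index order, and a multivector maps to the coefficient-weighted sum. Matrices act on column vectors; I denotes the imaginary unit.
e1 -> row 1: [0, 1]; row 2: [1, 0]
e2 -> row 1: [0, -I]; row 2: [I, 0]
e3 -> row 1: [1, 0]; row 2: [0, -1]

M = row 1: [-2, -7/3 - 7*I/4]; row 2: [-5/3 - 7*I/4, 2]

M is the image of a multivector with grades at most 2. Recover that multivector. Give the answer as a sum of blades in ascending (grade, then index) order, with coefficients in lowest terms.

Method: 1, rho(e1), rho(e2), rho(e3) form a trace-orthogonal basis of the 2x2 complex matrices (tr(X Y) = 2 if X = Y, else 0), so M = m0*1 + m1*rho(e1) + m2*rho(e2) + m3*rho(e3) with m0 = tr(M)/2 = 0, m1 = tr(M rho(e1))/2 = -2 - 7*I/4, m2 = tr(M rho(e2))/2 = -I/3, m3 = tr(M rho(e3))/2 = -2.
Multiplying table entries, the bivector images are rho(e12) = I*rho(e3), rho(e13) = -I*rho(e2), rho(e23) = I*rho(e1); with real blade coefficients the real parts of m0..m3 are the coefficients of 1, e1, e2, e3 and the imaginary parts give the bivectors (e23: Im m1, e13: -Im m2, e12: Im m3).
Answer: -2*e1 - 2*e3 + 1/3*e13 - 7/4*e23


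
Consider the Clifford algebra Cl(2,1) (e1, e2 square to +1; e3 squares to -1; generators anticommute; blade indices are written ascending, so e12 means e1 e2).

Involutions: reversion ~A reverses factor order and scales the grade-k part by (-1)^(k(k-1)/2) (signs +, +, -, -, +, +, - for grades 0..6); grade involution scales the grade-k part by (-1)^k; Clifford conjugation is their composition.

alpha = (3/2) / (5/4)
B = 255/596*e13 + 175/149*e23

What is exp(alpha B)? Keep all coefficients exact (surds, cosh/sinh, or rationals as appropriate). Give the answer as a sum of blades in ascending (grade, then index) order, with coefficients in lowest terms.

B^2 term by term: the squares give (255/596)^2*(e13)^2 + (175/149)^2*(e23)^2 = 65025/355216*(+1) + 30625/22201*(+1) = 25/16 (each basis 2-blade squares to minus the product of its generators' squares); cross terms between blades sharing an index anticommute and cancel. So B^2 = 25/16.
B^2 = 25/16 — the positive square puts this in the hyperbolic regime; l = 5/4, alpha*l = 3/2, so exp(alpha B) = cosh(3/2) + (sinh(3/2)/(5/4))*B = cosh(3/2) + (4*sinh(3/2)/5)*B.
Answer: cosh(3/2) + 51*sinh(3/2)/149*e13 + 140*sinh(3/2)/149*e23
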